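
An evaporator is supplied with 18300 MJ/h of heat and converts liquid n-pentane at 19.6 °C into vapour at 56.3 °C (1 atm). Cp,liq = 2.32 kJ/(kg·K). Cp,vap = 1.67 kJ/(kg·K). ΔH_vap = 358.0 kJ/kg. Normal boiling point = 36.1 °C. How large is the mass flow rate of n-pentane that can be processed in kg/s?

ṁ = 11.8 kg/s

Δh = 2.32×(36.1−19.6) + 358.0 + 1.67×(56.3−36.1) = 430.01 kJ/kg
Q = 18300 MJ/h = 5083.3 kJ/s = 5083.3 kJ/s
ṁ = Q/Δh = 5083.3 / 430.01 = 11.821 kg/s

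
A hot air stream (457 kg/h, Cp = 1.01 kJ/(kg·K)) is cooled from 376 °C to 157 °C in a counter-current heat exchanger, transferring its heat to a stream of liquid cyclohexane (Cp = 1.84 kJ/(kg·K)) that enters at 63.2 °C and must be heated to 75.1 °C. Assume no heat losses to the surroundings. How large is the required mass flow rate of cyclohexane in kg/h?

Heat released by hot stream: Q = 457 × 1.01 × (376 − 157) = 101080 kJ/h
Energy balance on cold side (adiabatic exchanger): Q = ṁ_c·Cp_c·(T_c,out − T_c,in)
ṁ_c = 101080 / [1.84 × (75.1 − 63.2)] = 4616.5 kg/h

ṁ_c = 4620 kg/h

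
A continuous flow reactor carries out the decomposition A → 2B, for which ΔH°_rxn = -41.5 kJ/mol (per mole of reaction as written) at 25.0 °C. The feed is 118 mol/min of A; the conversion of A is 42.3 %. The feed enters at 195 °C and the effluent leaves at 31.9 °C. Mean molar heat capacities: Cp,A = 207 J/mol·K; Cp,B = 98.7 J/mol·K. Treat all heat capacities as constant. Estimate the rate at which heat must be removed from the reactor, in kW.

Extent of reaction ξ = 0.423 × 118 = 49.914 mol/min
Reaction term: ξ·ΔH°_rxn = 49.914 × -41.5 = -2071.4 kJ/min
Sensible, feed 195→25 °C: -4152.4 kJ/min
Outlet flows (mol/min): A 68.086, B 99.828
Sensible, products 25→31.9 °C: 165.23 kJ/min
Q = ΔH = -6058.6 kJ/min = -100.98 kW
Heat removed = 100.98 kW

Q_out = 101 kW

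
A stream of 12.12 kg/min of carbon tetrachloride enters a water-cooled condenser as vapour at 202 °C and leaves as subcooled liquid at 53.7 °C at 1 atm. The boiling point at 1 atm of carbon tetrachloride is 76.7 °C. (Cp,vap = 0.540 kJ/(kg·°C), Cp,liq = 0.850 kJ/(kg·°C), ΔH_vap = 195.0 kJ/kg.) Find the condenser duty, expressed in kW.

vapour 202→76.7 °C: -67.662 kJ/kg
condensation at 76.7 °C: -195 kJ/kg
liquid 76.7→53.7 °C: -19.55 kJ/kg
Δh = -67.662 + -195 + -19.55 = -282.21 kJ/kg
Q = ṁ·Δh = 12.12 kg/min × -282.21 kJ/kg = -3420.4 kJ/min
|Q| = 57.007 kW

Q_c = 57.0 kW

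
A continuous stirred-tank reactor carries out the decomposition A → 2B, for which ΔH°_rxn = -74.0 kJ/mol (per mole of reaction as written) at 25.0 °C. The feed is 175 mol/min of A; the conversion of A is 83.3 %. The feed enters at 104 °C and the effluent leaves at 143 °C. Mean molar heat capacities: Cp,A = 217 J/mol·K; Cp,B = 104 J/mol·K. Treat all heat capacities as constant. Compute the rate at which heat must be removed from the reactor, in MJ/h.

Extent of reaction ξ = 0.833 × 175 = 145.78 mol/min
Reaction term: ξ·ΔH°_rxn = 145.78 × -74.0 = -10787 kJ/min
Sensible, feed 104→25 °C: -3000 kJ/min
Outlet flows (mol/min): A 29.225, B 291.55
Sensible, products 25→143 °C: 4326.2 kJ/min
Q = ΔH = -9461.1 kJ/min = -157.69 kW
Heat removed = 567.67 MJ/h

Q_out = 568 MJ/h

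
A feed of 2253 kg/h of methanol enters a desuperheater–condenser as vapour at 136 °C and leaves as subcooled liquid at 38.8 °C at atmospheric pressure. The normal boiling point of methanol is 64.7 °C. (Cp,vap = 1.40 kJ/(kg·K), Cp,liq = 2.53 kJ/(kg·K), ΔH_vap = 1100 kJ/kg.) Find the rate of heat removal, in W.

vapour 136→64.7 °C: -99.82 kJ/kg
condensation at 64.7 °C: -1100 kJ/kg
liquid 64.7→38.8 °C: -65.527 kJ/kg
Δh = -99.82 + -1100 + -65.527 = -1265.3 kJ/kg
Q = ṁ·Δh = 2253 kg/h × -1265.3 kJ/kg = -2.8508e+06 kJ/h
|Q| = 791.9 kW = 791900 W

Q_c = 792000 W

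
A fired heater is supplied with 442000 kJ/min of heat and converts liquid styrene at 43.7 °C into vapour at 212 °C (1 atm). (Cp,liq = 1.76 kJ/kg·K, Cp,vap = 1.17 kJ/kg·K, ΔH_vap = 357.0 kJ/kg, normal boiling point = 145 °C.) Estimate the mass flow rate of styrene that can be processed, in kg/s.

Δh = 1.76×(145−43.7) + 357.0 + 1.17×(212−145) = 613.68 kJ/kg
Q = 442000 kJ/min = 7366.7 kJ/s = 7366.7 kJ/s
ṁ = Q/Δh = 7366.7 / 613.68 = 12.004 kg/s

ṁ = 12.0 kg/s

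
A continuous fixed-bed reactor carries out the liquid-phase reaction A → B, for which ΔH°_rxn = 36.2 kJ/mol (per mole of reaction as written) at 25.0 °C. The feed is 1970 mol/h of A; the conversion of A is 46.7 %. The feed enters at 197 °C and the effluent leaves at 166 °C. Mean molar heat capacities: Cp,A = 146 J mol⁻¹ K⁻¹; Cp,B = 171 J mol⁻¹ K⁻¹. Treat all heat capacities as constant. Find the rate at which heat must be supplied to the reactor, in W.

Extent of reaction ξ = 0.467 × 1970 = 919.99 mol/h
Reaction term: ξ·ΔH°_rxn = 919.99 × 36.2 = 33304 kJ/h
Sensible, feed 197→25 °C: -49471 kJ/h
Outlet flows (mol/h): A 1050, B 919.99
Sensible, products 25→166 °C: 43797 kJ/h
Q = ΔH = 27630 kJ/h = 7.6751 kW
Heat supplied = 7675.1 W

Q_in = 7680 W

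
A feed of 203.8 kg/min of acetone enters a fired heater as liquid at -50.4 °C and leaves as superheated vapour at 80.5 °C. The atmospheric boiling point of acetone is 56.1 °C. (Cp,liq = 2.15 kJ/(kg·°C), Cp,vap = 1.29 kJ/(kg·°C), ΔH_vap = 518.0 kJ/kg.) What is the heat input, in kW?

liquid -50.4→56.1 °C: 228.97 kJ/kg
vaporisation at 56.1 °C: 518 kJ/kg
vapour 56.1→80.5 °C: 31.476 kJ/kg
Δh = 228.97 + 518 + 31.476 = 778.45 kJ/kg
Q = ṁ·Δh = 203.8 kg/min × 778.45 kJ/kg = 158650 kJ/min
|Q| = 2644.1 kW

Q = 2640 kW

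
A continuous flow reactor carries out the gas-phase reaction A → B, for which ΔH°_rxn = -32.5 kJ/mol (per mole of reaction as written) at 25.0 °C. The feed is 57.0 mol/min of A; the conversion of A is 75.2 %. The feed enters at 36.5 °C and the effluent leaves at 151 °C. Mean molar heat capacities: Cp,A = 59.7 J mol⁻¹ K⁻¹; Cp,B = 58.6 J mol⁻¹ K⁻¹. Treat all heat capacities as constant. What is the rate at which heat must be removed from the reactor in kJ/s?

Q_out = 16.8 kJ/s

Extent of reaction ξ = 0.752 × 57.0 = 42.864 mol/min
Reaction term: ξ·ΔH°_rxn = 42.864 × -32.5 = -1393.1 kJ/min
Sensible, feed 36.5→25 °C: -39.133 kJ/min
Outlet flows (mol/min): A 14.136, B 42.864
Sensible, products 25→151 °C: 422.82 kJ/min
Q = ΔH = -1009.4 kJ/min = -16.823 kW
Heat removed = 16.823 kJ/s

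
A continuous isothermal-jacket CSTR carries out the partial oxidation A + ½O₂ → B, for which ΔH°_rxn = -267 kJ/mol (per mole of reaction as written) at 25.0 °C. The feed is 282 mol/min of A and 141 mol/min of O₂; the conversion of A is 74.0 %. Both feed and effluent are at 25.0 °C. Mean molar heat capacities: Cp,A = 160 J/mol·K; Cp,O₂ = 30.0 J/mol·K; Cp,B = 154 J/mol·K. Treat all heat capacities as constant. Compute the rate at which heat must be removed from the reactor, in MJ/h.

Q_out = 3340 MJ/h

Extent of reaction ξ = 0.740 × 282 = 208.68 mol/min
Reaction term: ξ·ΔH°_rxn = 208.68 × -267 = -55718 kJ/min
Q = ΔH = -55718 kJ/min = -928.63 kW
Heat removed = 3343.1 MJ/h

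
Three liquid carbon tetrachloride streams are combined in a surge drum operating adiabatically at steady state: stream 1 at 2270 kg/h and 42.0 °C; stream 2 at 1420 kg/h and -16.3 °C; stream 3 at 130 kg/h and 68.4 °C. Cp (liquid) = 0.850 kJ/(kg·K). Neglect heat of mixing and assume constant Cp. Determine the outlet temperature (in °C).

T_out = 21.2 °C

Adiabatic, steady state ⇒ Σ ṁᵢCp,ᵢ(T_out − Tᵢ) = 0
Σ ṁᵢCp,ᵢTᵢ = 2270×0.850×42.0 + 1420×0.850×-16.3 + 130×0.850×68.4 = 68923
Σ ṁᵢCp,ᵢ = 2270×0.850 + 1420×0.850 + 130×0.850 = 3247
T_out = 68923 / 3247 = 21.227 °C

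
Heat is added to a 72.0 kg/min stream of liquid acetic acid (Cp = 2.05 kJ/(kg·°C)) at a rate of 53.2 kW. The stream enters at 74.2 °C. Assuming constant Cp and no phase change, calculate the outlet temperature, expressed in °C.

Q = 53.2 kW = 3192 kJ/min
ΔT = Q/(ṁ·Cp) = 3192/(72.0×2.05) = 21.626 K
T_out = 74.2 + 21.626 = 95.826 °C

T_out = 95.8 °C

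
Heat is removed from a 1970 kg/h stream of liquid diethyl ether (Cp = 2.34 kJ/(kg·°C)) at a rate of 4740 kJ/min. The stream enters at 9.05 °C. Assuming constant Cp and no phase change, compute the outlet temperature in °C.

T_out = -52.6 °C

Q = 4740 kJ/min = 284400 kJ/h
ΔT = Q/(ṁ·Cp) = 284400/(1970×2.34) = 61.695 K
T_out = 9.05 − 61.695 = -52.645 °C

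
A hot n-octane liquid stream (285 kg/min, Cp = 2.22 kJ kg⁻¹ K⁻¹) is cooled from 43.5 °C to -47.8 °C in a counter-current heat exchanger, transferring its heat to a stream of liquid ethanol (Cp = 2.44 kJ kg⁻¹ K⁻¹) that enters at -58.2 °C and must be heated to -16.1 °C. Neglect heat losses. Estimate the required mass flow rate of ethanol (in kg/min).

Heat released by hot stream: Q = 285 × 2.22 × (43.5 − -47.8) = 57766 kJ/min
Energy balance on cold side (adiabatic exchanger): Q = ṁ_c·Cp_c·(T_c,out − T_c,in)
ṁ_c = 57766 / [2.44 × (-16.1 − -58.2)] = 562.34 kg/min

ṁ_c = 562 kg/min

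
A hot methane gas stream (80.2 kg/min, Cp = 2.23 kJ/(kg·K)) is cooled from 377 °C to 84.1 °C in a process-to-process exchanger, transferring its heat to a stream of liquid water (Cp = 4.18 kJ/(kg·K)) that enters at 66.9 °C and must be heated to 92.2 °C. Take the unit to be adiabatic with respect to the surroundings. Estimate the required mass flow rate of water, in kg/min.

Heat released by hot stream: Q = 80.2 × 2.23 × (377 − 84.1) = 52384 kJ/min
Energy balance on cold side (adiabatic exchanger): Q = ṁ_c·Cp_c·(T_c,out − T_c,in)
ṁ_c = 52384 / [4.18 × (92.2 − 66.9)] = 495.34 kg/min

ṁ_c = 495 kg/min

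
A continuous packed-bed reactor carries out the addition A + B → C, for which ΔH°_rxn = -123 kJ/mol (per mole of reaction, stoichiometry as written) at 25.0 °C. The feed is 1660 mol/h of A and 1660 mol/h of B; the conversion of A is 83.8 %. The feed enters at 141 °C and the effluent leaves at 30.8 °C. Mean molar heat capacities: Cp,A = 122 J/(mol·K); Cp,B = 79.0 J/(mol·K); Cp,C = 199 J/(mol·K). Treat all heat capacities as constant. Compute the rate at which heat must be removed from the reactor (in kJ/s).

Extent of reaction ξ = 0.838 × 1660 = 1391.1 mol/h
Reaction term: ξ·ΔH°_rxn = 1391.1 × -123 = -171100 kJ/h
Sensible, feed 141→25 °C: -38705 kJ/h
Outlet flows (mol/h): A 268.92, B 268.92, C 1391.1
Sensible, products 25→30.8 °C: 1919.1 kJ/h
Q = ΔH = -207890 kJ/h = -57.747 kW
Heat removed = 57.747 kJ/s

Q_out = 57.7 kJ/s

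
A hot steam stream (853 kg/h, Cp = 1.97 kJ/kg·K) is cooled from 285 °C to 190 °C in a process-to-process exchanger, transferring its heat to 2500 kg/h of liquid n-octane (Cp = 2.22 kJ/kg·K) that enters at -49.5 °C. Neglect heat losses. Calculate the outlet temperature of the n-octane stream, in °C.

T_c,out = -20.7 °C

Heat released by hot stream: Q = 853 × 1.97 × (285 − 190) = 159640 kJ/h
Energy balance on cold side (adiabatic exchanger): Q = ṁ_c·Cp_c·(T_c,out − T_c,in)
T_c,out = -49.5 + 159640/(2500 × 2.22) = -20.736 °C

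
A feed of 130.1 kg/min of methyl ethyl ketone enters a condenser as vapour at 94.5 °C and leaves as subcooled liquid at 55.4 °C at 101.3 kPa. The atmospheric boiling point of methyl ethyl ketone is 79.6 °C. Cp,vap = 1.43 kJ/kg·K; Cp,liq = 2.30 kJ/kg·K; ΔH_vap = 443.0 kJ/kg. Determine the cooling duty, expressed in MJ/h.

Q_c = 4060 MJ/h

vapour 94.5→79.6 °C: -21.307 kJ/kg
condensation at 79.6 °C: -443 kJ/kg
liquid 79.6→55.4 °C: -55.66 kJ/kg
Δh = -21.307 + -443 + -55.66 = -519.97 kJ/kg
Q = ṁ·Δh = 130.1 kg/min × -519.97 kJ/kg = -67648 kJ/min
|Q| = 1127.5 kW = 4058.9 MJ/h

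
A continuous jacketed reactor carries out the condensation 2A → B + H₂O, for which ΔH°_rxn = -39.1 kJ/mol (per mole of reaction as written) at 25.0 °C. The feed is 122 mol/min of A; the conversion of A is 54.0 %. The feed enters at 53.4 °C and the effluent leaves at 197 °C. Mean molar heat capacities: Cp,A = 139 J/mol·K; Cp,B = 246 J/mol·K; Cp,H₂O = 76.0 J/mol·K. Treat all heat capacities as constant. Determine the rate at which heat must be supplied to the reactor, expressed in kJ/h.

Extent of reaction ξ = 0.540 × 122 / 2 = 32.94 mol/min
Reaction term: ξ·ΔH°_rxn = 32.94 × -39.1 = -1288 kJ/min
Sensible, feed 53.4→25 °C: -481.61 kJ/min
Outlet flows (mol/min): A 56.12, B 32.94, H₂O 32.94
Sensible, products 25→197 °C: 3166.1 kJ/min
Q = ΔH = 1396.5 kJ/min = 23.275 kW
Heat supplied = 83790 kJ/h

Q_in = 83800 kJ/h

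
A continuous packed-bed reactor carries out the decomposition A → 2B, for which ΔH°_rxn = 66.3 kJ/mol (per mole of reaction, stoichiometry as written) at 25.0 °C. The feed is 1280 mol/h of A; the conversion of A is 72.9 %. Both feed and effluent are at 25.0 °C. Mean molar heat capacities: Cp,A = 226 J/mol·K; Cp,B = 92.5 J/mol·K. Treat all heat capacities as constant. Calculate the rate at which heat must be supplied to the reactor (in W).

Extent of reaction ξ = 0.729 × 1280 = 933.12 mol/h
Reaction term: ξ·ΔH°_rxn = 933.12 × 66.3 = 61866 kJ/h
Q = ΔH = 61866 kJ/h = 17.185 kW
Heat supplied = 17185 W

Q_in = 17200 W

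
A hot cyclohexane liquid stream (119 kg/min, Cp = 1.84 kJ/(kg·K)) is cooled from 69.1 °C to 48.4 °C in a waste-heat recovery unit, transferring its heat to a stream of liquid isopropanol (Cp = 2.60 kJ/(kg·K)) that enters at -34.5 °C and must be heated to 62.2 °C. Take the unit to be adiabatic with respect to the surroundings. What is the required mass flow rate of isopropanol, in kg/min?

ṁ_c = 18.0 kg/min

Heat released by hot stream: Q = 119 × 1.84 × (69.1 − 48.4) = 4532.5 kJ/min
Energy balance on cold side (adiabatic exchanger): Q = ṁ_c·Cp_c·(T_c,out − T_c,in)
ṁ_c = 4532.5 / [2.60 × (62.2 − -34.5)] = 18.027 kg/min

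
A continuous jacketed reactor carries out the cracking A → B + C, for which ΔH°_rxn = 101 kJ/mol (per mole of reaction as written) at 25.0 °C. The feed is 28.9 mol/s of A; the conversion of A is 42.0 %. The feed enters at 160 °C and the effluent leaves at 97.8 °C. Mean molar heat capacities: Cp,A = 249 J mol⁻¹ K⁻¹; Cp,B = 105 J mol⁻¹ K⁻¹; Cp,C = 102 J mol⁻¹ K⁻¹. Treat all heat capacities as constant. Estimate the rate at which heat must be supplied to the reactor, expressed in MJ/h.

Q_in = 2670 MJ/h

Extent of reaction ξ = 0.420 × 28.9 = 12.138 mol/s
Reaction term: ξ·ΔH°_rxn = 12.138 × 101 = 1225.9 kJ/s
Sensible, feed 160→25 °C: -971.47 kJ/s
Outlet flows (mol/s): A 16.762, B 12.138, C 12.138
Sensible, products 25→97.8 °C: 486.76 kJ/s
Q = ΔH = 741.23 kJ/s = 741.23 kW
Heat supplied = 2668.4 MJ/h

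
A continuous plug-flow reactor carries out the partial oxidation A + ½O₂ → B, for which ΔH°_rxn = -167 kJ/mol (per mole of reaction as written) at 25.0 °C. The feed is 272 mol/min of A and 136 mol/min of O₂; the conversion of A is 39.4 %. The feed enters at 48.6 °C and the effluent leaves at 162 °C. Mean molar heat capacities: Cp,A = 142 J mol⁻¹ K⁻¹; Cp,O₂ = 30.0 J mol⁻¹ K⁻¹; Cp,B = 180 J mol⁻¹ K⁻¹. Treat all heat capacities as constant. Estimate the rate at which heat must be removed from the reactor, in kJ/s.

Extent of reaction ξ = 0.394 × 272 = 107.17 mol/min
Reaction term: ξ·ΔH°_rxn = 107.17 × -167 = -17897 kJ/min
Sensible, feed 48.6→25 °C: -1007.8 kJ/min
Outlet flows (mol/min): A 164.83, O₂ 82.416, B 107.17
Sensible, products 25→162 °C: 6188.1 kJ/min
Q = ΔH = -12717 kJ/min = -211.95 kW
Heat removed = 211.95 kJ/s

Q_out = 212 kJ/s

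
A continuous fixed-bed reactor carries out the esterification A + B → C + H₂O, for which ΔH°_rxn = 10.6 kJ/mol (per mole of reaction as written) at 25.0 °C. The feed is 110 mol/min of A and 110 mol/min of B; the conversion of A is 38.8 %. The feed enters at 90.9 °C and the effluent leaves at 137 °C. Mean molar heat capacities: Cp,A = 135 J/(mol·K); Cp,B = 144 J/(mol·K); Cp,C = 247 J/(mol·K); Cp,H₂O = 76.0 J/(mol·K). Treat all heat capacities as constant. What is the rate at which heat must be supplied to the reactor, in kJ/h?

Q_in = 125000 kJ/h

Extent of reaction ξ = 0.388 × 110 = 42.68 mol/min
Reaction term: ξ·ΔH°_rxn = 42.68 × 10.6 = 452.41 kJ/min
Sensible, feed 90.9→25 °C: -2022.5 kJ/min
Outlet flows (mol/min): A 67.32, B 67.32, C 42.68, H₂O 42.68
Sensible, products 25→137 °C: 3647.6 kJ/min
Q = ΔH = 2077.5 kJ/min = 34.626 kW
Heat supplied = 124650 kJ/h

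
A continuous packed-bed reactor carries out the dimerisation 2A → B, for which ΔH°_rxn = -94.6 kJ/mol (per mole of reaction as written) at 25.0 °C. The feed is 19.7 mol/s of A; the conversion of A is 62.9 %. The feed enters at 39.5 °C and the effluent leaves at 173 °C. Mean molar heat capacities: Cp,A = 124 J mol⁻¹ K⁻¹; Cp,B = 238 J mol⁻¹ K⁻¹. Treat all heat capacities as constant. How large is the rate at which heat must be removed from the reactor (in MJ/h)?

Extent of reaction ξ = 0.629 × 19.7 / 2 = 6.1956 mol/s
Reaction term: ξ·ΔH°_rxn = 6.1956 × -94.6 = -586.11 kJ/s
Sensible, feed 39.5→25 °C: -35.421 kJ/s
Outlet flows (mol/s): A 7.3087, B 6.1956
Sensible, products 25→173 °C: 352.36 kJ/s
Q = ΔH = -269.16 kJ/s = -269.16 kW
Heat removed = 968.99 MJ/h

Q_out = 969 MJ/h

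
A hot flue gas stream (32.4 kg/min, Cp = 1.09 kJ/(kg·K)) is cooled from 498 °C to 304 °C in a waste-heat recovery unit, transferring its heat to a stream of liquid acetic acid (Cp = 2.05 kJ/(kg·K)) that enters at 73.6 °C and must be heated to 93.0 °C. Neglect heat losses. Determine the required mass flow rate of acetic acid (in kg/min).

ṁ_c = 172 kg/min

Heat released by hot stream: Q = 32.4 × 1.09 × (498 − 304) = 6851.3 kJ/min
Energy balance on cold side (adiabatic exchanger): Q = ṁ_c·Cp_c·(T_c,out − T_c,in)
ṁ_c = 6851.3 / [2.05 × (93.0 − 73.6)] = 172.27 kg/min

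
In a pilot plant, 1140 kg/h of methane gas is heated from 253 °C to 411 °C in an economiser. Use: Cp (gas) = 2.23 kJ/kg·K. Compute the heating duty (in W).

Q = 112000 W

Q = ṁ·Cp·ΔT = 1140 × 2.23 × (411 − 253) = 401670 kJ/h
Converting: 401670 / 3600 s = 111.57 kW
Heating duty = 111570 W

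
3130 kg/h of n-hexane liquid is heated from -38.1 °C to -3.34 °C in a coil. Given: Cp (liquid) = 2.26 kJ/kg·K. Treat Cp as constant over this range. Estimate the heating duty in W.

Q = ṁ·Cp·ΔT = 3130 × 2.26 × (-3.34 − -38.1) = 245890 kJ/h
Converting: 245890 / 3600 s = 68.301 kW
Heating duty = 68301 W

Q = 68300 W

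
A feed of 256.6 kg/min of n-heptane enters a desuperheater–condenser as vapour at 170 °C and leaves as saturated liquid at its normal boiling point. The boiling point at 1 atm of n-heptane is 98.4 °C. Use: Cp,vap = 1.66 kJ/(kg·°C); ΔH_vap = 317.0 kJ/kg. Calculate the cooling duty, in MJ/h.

Q_c = 6710 MJ/h

vapour 170→98.4 °C: -118.86 kJ/kg
condensation at 98.4 °C: -317 kJ/kg
Δh = -118.86 + -317 = -435.86 kJ/kg
Q = ṁ·Δh = 256.6 kg/min × -435.86 kJ/kg = -111840 kJ/min
|Q| = 1864 kW = 6710.4 MJ/h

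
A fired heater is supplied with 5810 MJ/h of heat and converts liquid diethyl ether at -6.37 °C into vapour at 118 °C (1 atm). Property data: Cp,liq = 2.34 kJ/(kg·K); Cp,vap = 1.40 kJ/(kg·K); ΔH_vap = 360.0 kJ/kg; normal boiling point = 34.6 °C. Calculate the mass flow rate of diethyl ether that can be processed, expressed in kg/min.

Δh = 2.34×(34.6−-6.37) + 360.0 + 1.40×(118−34.6) = 572.63 kJ/kg
Q = 5810 MJ/h = 1613.9 kJ/s = 96833 kJ/min
ṁ = Q/Δh = 96833 / 572.63 = 169.1 kg/min

ṁ = 169 kg/min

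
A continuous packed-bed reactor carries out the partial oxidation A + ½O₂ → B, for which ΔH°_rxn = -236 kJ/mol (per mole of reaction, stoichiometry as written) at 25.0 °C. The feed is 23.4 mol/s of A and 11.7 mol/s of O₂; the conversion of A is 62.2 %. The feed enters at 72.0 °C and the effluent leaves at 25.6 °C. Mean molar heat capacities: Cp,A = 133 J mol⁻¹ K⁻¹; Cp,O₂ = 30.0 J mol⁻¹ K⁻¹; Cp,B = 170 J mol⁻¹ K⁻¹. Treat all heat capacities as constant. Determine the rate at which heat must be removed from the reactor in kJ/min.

Extent of reaction ξ = 0.622 × 23.4 = 14.555 mol/s
Reaction term: ξ·ΔH°_rxn = 14.555 × -236 = -3434.9 kJ/s
Sensible, feed 72.0→25 °C: -162.77 kJ/s
Outlet flows (mol/s): A 8.8452, O₂ 4.4226, B 14.555
Sensible, products 25→25.6 °C: 2.27 kJ/s
Q = ΔH = -3595.4 kJ/s = -3595.4 kW
Heat removed = 215730 kJ/min

Q_out = 216000 kJ/min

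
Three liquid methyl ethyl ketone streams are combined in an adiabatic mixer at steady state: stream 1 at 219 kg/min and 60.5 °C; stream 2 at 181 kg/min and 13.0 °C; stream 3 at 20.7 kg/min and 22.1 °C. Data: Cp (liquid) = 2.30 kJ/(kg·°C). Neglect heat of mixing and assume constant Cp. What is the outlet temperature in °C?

T_out = 38.2 °C

No heat crosses the boundary, so H_out = H_in.
Σ ṁᵢCp,ᵢTᵢ = 219×2.30×60.5 + 181×2.30×13.0 + 20.7×2.30×22.1 = 36938
Σ ṁᵢCp,ᵢ = 219×2.30 + 181×2.30 + 20.7×2.30 = 967.61
T_out = 36938 / 967.61 = 38.174 °C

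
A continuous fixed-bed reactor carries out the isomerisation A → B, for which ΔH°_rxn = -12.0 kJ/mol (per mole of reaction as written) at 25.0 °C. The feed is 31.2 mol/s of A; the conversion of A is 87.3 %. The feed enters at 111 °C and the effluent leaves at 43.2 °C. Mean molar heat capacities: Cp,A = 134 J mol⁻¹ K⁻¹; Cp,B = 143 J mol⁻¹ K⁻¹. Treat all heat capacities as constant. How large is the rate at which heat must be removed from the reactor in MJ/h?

Extent of reaction ξ = 0.873 × 31.2 = 27.238 mol/s
Reaction term: ξ·ΔH°_rxn = 27.238 × -12.0 = -326.85 kJ/s
Sensible, feed 111→25 °C: -359.55 kJ/s
Outlet flows (mol/s): A 3.9624, B 27.238
Sensible, products 25→43.2 °C: 80.552 kJ/s
Q = ΔH = -605.85 kJ/s = -605.85 kW
Heat removed = 2181.1 MJ/h

Q_out = 2180 MJ/h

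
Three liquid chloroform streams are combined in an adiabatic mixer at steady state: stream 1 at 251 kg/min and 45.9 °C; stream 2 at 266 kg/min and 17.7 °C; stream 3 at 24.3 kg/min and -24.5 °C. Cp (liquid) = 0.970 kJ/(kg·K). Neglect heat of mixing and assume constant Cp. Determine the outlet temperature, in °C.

No heat crosses the boundary, so H_out = H_in.
T_out = Σ ṁᵢCp,ᵢTᵢ / Σ ṁᵢCp,ᵢ
      = 15165 / 525.06 = 28.882 °C

T_out = 28.9 °C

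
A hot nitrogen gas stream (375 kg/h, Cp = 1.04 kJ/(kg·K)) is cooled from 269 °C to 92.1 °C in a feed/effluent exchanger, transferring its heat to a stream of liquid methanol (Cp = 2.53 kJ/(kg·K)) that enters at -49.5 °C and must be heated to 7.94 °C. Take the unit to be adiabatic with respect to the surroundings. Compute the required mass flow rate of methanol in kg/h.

ṁ_c = 475 kg/h

Heat released by hot stream: Q = 375 × 1.04 × (269 − 92.1) = 68991 kJ/h
Energy balance on cold side (adiabatic exchanger): Q = ṁ_c·Cp_c·(T_c,out − T_c,in)
ṁ_c = 68991 / [2.53 × (7.94 − -49.5)] = 474.74 kg/h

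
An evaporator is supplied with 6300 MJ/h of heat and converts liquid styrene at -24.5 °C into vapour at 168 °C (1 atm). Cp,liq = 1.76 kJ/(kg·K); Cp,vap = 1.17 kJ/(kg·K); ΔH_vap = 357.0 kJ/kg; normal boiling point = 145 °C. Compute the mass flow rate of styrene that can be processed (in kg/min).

Δh = 1.76×(145−-24.5) + 357.0 + 1.17×(168−145) = 682.23 kJ/kg
Q = 6300 MJ/h = 1750 kJ/s = 105000 kJ/min
ṁ = Q/Δh = 105000 / 682.23 = 153.91 kg/min

ṁ = 154 kg/min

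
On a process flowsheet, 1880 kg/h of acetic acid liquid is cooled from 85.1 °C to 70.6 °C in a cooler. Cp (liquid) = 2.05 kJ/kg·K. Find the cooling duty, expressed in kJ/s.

Q_c = 15.5 kJ/s

Q = ṁ·Cp·ΔT = 1880 × 2.05 × (70.6 − 85.1) = -55883 kJ/h
Converting: 55883 / 3600 s = 15.523 kW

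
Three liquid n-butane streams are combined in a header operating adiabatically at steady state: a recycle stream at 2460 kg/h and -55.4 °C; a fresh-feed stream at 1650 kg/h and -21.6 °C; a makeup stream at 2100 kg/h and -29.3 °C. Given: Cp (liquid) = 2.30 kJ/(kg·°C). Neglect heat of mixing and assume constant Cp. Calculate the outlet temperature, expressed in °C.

Adiabatic, steady state ⇒ Σ ṁᵢCp,ᵢ(T_out − Tᵢ) = 0
Σ ṁᵢCp,ᵢTᵢ = 2460×2.30×-55.4 + 1650×2.30×-21.6 + 2100×2.30×-29.3 = -536940
Σ ṁᵢCp,ᵢ = 2460×2.30 + 1650×2.30 + 2100×2.30 = 14283
T_out = -536940 / 14283 = -37.593 °C

T_out = -37.6 °C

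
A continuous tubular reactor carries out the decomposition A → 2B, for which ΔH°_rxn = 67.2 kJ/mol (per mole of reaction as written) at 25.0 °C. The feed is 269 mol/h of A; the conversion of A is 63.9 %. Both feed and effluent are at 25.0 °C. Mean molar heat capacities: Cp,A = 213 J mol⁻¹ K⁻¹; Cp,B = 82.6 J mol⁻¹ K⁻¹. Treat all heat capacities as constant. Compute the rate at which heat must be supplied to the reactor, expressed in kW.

Q_in = 3.21 kW

Extent of reaction ξ = 0.639 × 269 = 171.89 mol/h
Reaction term: ξ·ΔH°_rxn = 171.89 × 67.2 = 11551 kJ/h
Q = ΔH = 11551 kJ/h = 3.2086 kW
Heat supplied = 3.2086 kW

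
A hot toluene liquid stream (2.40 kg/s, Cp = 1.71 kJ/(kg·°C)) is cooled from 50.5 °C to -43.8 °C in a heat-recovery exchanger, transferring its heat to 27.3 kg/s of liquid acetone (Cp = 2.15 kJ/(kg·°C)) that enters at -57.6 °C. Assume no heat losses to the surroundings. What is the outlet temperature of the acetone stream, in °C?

Heat released by hot stream: Q = 2.40 × 1.71 × (50.5 − -43.8) = 387.01 kJ/s
Energy balance on cold side (adiabatic exchanger): Q = ṁ_c·Cp_c·(T_c,out − T_c,in)
T_c,out = -57.6 + 387.01/(27.3 × 2.15) = -51.006 °C

T_c,out = -51.0 °C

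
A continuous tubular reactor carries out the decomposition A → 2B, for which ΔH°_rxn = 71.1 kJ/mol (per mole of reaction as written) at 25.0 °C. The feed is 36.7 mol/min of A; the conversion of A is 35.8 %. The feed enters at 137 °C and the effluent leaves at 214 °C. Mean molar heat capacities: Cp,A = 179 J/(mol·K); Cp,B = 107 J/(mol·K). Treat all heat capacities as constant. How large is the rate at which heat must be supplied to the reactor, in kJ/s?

Q_in = 25.4 kJ/s

Extent of reaction ξ = 0.358 × 36.7 = 13.139 mol/min
Reaction term: ξ·ΔH°_rxn = 13.139 × 71.1 = 934.15 kJ/min
Sensible, feed 137→25 °C: -735.76 kJ/min
Outlet flows (mol/min): A 23.561, B 26.277
Sensible, products 25→214 °C: 1328.5 kJ/min
Q = ΔH = 1526.9 kJ/min = 25.448 kW
Heat supplied = 25.448 kJ/s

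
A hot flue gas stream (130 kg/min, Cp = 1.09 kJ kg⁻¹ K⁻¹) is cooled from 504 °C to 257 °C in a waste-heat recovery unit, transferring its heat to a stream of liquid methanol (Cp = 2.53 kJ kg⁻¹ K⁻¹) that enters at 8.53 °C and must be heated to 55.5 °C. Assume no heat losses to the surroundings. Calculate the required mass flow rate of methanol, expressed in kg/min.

Heat released by hot stream: Q = 130 × 1.09 × (504 − 257) = 35000 kJ/min
Energy balance on cold side (adiabatic exchanger): Q = ṁ_c·Cp_c·(T_c,out − T_c,in)
ṁ_c = 35000 / [2.53 × (55.5 − 8.53)] = 294.53 kg/min

ṁ_c = 295 kg/min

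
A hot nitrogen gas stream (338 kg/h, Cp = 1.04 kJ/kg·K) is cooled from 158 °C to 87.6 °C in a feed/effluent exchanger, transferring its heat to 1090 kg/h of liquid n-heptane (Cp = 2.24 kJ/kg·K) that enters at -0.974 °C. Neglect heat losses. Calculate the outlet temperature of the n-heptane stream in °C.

T_c,out = 9.16 °C

Heat released by hot stream: Q = 338 × 1.04 × (158 − 87.6) = 24747 kJ/h
Energy balance on cold side (adiabatic exchanger): Q = ṁ_c·Cp_c·(T_c,out − T_c,in)
T_c,out = -0.974 + 24747/(1090 × 2.24) = 9.1616 °C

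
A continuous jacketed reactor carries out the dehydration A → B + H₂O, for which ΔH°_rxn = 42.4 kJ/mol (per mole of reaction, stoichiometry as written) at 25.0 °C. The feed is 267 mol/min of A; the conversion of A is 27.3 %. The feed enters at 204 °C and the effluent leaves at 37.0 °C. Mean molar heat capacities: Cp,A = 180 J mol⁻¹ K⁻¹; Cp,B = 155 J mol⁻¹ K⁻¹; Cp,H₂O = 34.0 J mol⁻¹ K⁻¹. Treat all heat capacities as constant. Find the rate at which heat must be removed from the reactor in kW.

Extent of reaction ξ = 0.273 × 267 = 72.891 mol/min
Reaction term: ξ·ΔH°_rxn = 72.891 × 42.4 = 3090.6 kJ/min
Sensible, feed 204→25 °C: -8602.7 kJ/min
Outlet flows (mol/min): A 194.11, B 72.891, H₂O 72.891
Sensible, products 25→37.0 °C: 584.59 kJ/min
Q = ΔH = -4927.6 kJ/min = -82.126 kW
Heat removed = 82.126 kW

Q_out = 82.1 kW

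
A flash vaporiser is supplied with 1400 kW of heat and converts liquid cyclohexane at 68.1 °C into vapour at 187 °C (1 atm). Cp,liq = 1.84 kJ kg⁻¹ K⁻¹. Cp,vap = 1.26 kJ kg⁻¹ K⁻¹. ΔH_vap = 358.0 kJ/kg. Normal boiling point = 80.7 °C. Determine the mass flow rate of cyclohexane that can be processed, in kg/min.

Δh = 1.84×(80.7−68.1) + 358.0 + 1.26×(187−80.7) = 515.12 kJ/kg
Q = 1400 kW = 1400 kJ/s = 84000 kJ/min
ṁ = Q/Δh = 84000 / 515.12 = 163.07 kg/min

ṁ = 163 kg/min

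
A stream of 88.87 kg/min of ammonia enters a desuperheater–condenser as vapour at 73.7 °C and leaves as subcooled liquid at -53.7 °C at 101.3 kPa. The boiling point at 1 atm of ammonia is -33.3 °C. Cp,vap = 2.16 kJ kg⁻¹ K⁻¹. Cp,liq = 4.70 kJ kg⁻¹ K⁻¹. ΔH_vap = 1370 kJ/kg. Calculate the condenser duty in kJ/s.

Q_c = 2510 kJ/s

vapour 73.7→-33.3 °C: -231.12 kJ/kg
condensation at -33.3 °C: -1370 kJ/kg
liquid -33.3→-53.7 °C: -95.88 kJ/kg
Δh = -231.12 + -1370 + -95.88 = -1697 kJ/kg
Q = ṁ·Δh = 88.87 kg/min × -1697 kJ/kg = -150810 kJ/min
|Q| = 2513.5 kW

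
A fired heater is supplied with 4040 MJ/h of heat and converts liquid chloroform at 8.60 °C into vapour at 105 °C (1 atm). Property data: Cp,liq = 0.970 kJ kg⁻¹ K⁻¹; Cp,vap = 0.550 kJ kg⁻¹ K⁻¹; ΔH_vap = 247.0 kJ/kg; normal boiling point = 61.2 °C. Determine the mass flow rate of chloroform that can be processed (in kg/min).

Δh = 0.970×(61.2−8.60) + 247.0 + 0.550×(105−61.2) = 322.11 kJ/kg
Q = 4040 MJ/h = 1122.2 kJ/s = 67333 kJ/min
ṁ = Q/Δh = 67333 / 322.11 = 209.04 kg/min

ṁ = 209 kg/min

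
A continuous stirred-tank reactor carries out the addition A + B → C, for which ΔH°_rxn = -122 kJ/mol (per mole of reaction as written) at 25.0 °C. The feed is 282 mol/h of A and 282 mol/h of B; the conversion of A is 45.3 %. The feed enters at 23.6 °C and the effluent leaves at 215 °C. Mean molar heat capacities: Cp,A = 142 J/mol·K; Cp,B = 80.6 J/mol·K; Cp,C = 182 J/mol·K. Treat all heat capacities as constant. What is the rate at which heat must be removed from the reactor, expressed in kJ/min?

Extent of reaction ξ = 0.453 × 282 = 127.75 mol/h
Reaction term: ξ·ΔH°_rxn = 127.75 × -122 = -15585 kJ/h
Sensible, feed 23.6→25 °C: 87.882 kJ/h
Outlet flows (mol/h): A 154.25, B 154.25, C 127.75
Sensible, products 25→215 °C: 10941 kJ/h
Q = ΔH = -4555.7 kJ/h = -1.2655 kW
Heat removed = 75.928 kJ/min

Q_out = 75.9 kJ/min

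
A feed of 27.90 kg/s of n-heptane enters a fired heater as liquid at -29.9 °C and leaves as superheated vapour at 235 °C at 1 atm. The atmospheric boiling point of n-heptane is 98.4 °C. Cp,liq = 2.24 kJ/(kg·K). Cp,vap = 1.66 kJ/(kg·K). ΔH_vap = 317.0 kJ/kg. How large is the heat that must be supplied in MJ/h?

liquid -29.9→98.4 °C: 287.39 kJ/kg
vaporisation at 98.4 °C: 317 kJ/kg
vapour 98.4→235 °C: 226.76 kJ/kg
Δh = 287.39 + 317 + 226.76 = 831.15 kJ/kg
Q = ṁ·Δh = 27.90 kg/s × 831.15 kJ/kg = 23189 kJ/s
|Q| = 23189 kW = 83481 MJ/h

Q = 83500 MJ/h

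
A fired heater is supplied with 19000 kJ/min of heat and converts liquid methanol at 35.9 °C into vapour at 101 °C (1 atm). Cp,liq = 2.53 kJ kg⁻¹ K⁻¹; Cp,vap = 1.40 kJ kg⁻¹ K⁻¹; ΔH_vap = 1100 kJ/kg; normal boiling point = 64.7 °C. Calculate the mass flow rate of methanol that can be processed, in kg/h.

Δh = 2.53×(64.7−35.9) + 1100 + 1.40×(101−64.7) = 1223.7 kJ/kg
Q = 19000 kJ/min = 316.67 kJ/s = 1.14e+06 kJ/h
ṁ = Q/Δh = 1.14e+06 / 1223.7 = 931.61 kg/h

ṁ = 932 kg/h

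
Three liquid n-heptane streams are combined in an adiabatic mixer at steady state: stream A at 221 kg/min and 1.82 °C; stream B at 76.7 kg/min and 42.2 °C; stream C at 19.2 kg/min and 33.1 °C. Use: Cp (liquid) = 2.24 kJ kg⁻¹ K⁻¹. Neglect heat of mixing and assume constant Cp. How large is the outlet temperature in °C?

Energy balance with Q = 0: Σ ṁᵢCp,ᵢ(T_out − Tᵢ) = 0
Σ ṁᵢCp,ᵢTᵢ = 221×2.24×1.82 + 76.7×2.24×42.2 + 19.2×2.24×33.1 = 9574.8
Σ ṁᵢCp,ᵢ = 221×2.24 + 76.7×2.24 + 19.2×2.24 = 709.86
T_out = 9574.8 / 709.86 = 13.488 °C

T_out = 13.5 °C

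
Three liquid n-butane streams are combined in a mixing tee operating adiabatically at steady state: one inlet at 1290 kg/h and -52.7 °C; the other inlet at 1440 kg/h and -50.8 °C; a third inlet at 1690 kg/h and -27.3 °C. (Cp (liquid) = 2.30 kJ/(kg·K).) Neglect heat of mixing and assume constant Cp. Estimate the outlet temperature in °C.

T_out = -42.4 °C

Energy balance with Q = 0: Σ ṁᵢCp,ᵢ(T_out − Tᵢ) = 0
T_out = Σ ṁᵢCp,ᵢTᵢ / Σ ṁᵢCp,ᵢ
      = -430730 / 10166 = -42.369 °C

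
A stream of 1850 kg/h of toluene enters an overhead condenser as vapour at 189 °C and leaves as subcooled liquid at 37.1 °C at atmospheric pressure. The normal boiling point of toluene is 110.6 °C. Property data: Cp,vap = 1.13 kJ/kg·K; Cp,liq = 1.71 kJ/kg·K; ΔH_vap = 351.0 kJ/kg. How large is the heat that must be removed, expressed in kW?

Q_c = 290 kW

vapour 189→110.6 °C: -88.592 kJ/kg
condensation at 110.6 °C: -351 kJ/kg
liquid 110.6→37.1 °C: -125.69 kJ/kg
Δh = -88.592 + -351 + -125.69 = -565.28 kJ/kg
Q = ṁ·Δh = 1850 kg/h × -565.28 kJ/kg = -1.0458e+06 kJ/h
|Q| = 290.49 kW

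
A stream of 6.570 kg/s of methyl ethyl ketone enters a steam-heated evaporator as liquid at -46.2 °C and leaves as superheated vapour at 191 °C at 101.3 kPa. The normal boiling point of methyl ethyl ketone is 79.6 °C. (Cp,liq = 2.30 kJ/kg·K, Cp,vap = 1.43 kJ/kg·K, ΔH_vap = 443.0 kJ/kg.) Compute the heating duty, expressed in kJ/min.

Q = 351000 kJ/min

liquid -46.2→79.6 °C: 289.34 kJ/kg
vaporisation at 79.6 °C: 443 kJ/kg
vapour 79.6→191 °C: 159.3 kJ/kg
Δh = 289.34 + 443 + 159.3 = 891.64 kJ/kg
Q = ṁ·Δh = 6.570 kg/s × 891.64 kJ/kg = 5858.1 kJ/s
|Q| = 5858.1 kW = 351490 kJ/min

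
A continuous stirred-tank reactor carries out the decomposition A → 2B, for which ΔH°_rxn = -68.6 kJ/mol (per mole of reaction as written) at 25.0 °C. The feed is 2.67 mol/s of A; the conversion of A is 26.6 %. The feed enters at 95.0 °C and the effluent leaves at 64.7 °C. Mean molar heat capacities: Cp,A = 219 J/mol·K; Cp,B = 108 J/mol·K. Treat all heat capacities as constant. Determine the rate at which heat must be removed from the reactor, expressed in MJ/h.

Extent of reaction ξ = 0.266 × 2.67 = 0.71022 mol/s
Reaction term: ξ·ΔH°_rxn = 0.71022 × -68.6 = -48.721 kJ/s
Sensible, feed 95.0→25 °C: -40.931 kJ/s
Outlet flows (mol/s): A 1.9598, B 1.4204
Sensible, products 25→64.7 °C: 23.129 kJ/s
Q = ΔH = -66.523 kJ/s = -66.523 kW
Heat removed = 239.48 MJ/h

Q_out = 239 MJ/h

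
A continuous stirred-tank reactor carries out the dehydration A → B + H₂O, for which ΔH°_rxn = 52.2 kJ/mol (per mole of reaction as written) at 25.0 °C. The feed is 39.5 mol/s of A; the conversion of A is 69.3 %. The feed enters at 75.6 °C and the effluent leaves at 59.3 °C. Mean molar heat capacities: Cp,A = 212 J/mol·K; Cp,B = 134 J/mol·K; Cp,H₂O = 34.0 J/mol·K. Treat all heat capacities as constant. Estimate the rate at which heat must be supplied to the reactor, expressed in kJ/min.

Extent of reaction ξ = 0.693 × 39.5 = 27.373 mol/s
Reaction term: ξ·ΔH°_rxn = 27.373 × 52.2 = 1428.9 kJ/s
Sensible, feed 75.6→25 °C: -423.72 kJ/s
Outlet flows (mol/s): A 12.127, B 27.373, H₂O 27.373
Sensible, products 25→59.3 °C: 245.92 kJ/s
Q = ΔH = 1251.1 kJ/s = 1251.1 kW
Heat supplied = 75065 kJ/min

Q_in = 75100 kJ/min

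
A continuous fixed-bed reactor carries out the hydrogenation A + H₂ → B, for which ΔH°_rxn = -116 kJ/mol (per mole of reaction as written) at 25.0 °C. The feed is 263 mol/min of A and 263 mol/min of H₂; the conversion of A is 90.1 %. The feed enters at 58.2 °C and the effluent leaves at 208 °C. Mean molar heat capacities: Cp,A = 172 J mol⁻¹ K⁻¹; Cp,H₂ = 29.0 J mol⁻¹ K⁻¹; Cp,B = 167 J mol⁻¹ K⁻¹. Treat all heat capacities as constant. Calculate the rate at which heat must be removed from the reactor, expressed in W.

Extent of reaction ξ = 0.901 × 263 = 236.96 mol/min
Reaction term: ξ·ΔH°_rxn = 236.96 × -116 = -27488 kJ/min
Sensible, feed 58.2→25 °C: -1755.1 kJ/min
Outlet flows (mol/min): A 26.037, H₂ 26.037, B 236.96
Sensible, products 25→208 °C: 8199.5 kJ/min
Q = ΔH = -21043 kJ/min = -350.72 kW
Heat removed = 350720 W

Q_out = 351000 W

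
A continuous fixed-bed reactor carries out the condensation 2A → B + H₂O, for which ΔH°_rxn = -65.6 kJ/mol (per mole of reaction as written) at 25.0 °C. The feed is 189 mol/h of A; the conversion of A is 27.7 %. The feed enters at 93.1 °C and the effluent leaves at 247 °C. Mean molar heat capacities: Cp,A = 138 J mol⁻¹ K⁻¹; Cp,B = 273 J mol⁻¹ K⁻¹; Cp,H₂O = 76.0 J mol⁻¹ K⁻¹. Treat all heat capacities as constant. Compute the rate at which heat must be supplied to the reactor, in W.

Extent of reaction ξ = 0.277 × 189 / 2 = 26.177 mol/h
Reaction term: ξ·ΔH°_rxn = 26.177 × -65.6 = -1717.2 kJ/h
Sensible, feed 93.1→25 °C: -1776.2 kJ/h
Outlet flows (mol/h): A 136.65, B 26.177, H₂O 26.177
Sensible, products 25→247 °C: 6214.4 kJ/h
Q = ΔH = 2721.1 kJ/h = 0.75585 kW
Heat supplied = 755.85 W

Q_in = 756 W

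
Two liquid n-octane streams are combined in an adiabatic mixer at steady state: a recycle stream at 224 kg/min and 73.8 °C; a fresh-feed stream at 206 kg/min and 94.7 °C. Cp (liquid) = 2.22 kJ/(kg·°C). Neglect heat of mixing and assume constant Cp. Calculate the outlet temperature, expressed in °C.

T_out = 83.8 °C

No heat crosses the boundary, so H_out = H_in.
Σ ṁᵢCp,ᵢTᵢ = 224×2.22×73.8 + 206×2.22×94.7 = 80007
Σ ṁᵢCp,ᵢ = 224×2.22 + 206×2.22 = 954.6
T_out = 80007 / 954.6 = 83.813 °C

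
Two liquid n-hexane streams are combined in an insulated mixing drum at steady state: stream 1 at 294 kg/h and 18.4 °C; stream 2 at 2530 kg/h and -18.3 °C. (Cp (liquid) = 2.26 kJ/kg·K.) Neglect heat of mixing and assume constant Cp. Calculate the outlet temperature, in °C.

Adiabatic, steady state ⇒ Σ ṁᵢCp,ᵢ(T_out − Tᵢ) = 0
Σ ṁᵢCp,ᵢTᵢ = 294×2.26×18.4 + 2530×2.26×-18.3 = -92410
Σ ṁᵢCp,ᵢ = 294×2.26 + 2530×2.26 = 6382.2
T_out = -92410 / 6382.2 = -14.479 °C

T_out = -14.5 °C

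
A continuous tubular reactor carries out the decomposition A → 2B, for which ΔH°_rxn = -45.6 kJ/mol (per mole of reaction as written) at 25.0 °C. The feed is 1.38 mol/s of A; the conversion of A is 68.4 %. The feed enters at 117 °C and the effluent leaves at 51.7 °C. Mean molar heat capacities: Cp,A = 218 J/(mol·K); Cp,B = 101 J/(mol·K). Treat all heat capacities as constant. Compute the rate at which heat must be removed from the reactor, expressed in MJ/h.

Extent of reaction ξ = 0.684 × 1.38 = 0.94392 mol/s
Reaction term: ξ·ΔH°_rxn = 0.94392 × -45.6 = -43.043 kJ/s
Sensible, feed 117→25 °C: -27.677 kJ/s
Outlet flows (mol/s): A 0.43608, B 1.8878
Sensible, products 25→51.7 °C: 7.6292 kJ/s
Q = ΔH = -63.091 kJ/s = -63.091 kW
Heat removed = 227.13 MJ/h

Q_out = 227 MJ/h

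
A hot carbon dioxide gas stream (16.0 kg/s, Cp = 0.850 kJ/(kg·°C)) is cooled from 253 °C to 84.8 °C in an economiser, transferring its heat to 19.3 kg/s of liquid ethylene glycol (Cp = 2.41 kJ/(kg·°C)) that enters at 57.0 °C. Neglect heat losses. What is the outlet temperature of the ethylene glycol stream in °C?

T_c,out = 106 °C

Heat released by hot stream: Q = 16.0 × 0.850 × (253 − 84.8) = 2287.5 kJ/s
Energy balance on cold side (adiabatic exchanger): Q = ṁ_c·Cp_c·(T_c,out − T_c,in)
T_c,out = 57.0 + 2287.5/(19.3 × 2.41) = 106.18 °C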